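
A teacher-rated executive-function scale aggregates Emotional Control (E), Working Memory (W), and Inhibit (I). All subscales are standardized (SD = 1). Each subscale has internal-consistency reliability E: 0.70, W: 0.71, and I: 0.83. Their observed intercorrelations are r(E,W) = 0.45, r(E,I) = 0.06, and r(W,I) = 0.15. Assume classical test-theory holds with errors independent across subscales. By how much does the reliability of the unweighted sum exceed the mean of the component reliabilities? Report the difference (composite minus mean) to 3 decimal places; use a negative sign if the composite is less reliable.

Var(sum) = 3 + 1.32 = 4.32; true-score variance = 2.24 + 1.32 = 3.56; composite reliability = 0.8241.
Mean component reliability = 0.7467.
Difference = 0.8241 − 0.7467 = 0.077.

0.077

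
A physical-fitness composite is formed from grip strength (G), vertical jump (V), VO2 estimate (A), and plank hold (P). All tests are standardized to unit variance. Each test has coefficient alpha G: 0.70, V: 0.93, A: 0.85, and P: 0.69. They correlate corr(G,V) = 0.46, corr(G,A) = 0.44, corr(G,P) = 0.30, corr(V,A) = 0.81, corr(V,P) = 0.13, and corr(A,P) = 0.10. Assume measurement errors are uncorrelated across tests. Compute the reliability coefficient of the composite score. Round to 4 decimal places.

0.9021

Var(G+V+A+P) = 4 + 2·[0.46 + 0.44 + 0.30 + 0.81 + 0.13 + 0.10] = 4 + 4.48 = 8.48.
Under uncorrelated errors the observed covariances equal the true-score covariances, so only the own-variance terms attenuate.
True-score variance = [0.70 + 0.93 + 0.85 + 0.69] + 4.48 = 3.17 + 4.48 = 7.65.
Reliability = 7.65 / 8.48 = 0.9021.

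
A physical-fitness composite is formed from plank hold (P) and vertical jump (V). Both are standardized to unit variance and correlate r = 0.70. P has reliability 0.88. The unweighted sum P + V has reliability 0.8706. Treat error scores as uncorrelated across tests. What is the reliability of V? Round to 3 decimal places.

Var(P+V) = 2 + 2·0.70 = 3.400.
True-score variance = ρ_P + ρ_V + 2·0.70, so 0.8706 = (0.88 + ρ_V + 1.40) / 3.400.
ρ_V = 0.8706·3.400 − 0.88 − 1.40 = 0.680.

0.680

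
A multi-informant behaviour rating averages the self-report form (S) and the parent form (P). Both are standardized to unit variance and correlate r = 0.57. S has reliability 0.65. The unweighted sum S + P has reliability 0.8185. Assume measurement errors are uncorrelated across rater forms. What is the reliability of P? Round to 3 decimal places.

0.780

Var(S+P) = 2 + 2·0.57 = 3.140.
True-score variance = ρ_S + ρ_P + 2·0.57, so 0.8185 = (0.65 + ρ_P + 1.14) / 3.140.
ρ_P = 0.8185·3.140 − 0.65 − 1.14 = 0.780.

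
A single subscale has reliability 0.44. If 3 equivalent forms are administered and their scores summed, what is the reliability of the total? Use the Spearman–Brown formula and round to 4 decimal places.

0.7021

ρ_k = kρ / (1 + (k−1)ρ) = 3·0.44 / (1 + 2·0.44) = 1.320 / 1.880 = 0.7021.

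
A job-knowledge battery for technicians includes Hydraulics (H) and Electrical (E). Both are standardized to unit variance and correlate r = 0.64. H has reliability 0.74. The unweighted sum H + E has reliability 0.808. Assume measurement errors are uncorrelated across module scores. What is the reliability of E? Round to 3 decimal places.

Var(H+E) = 2 + 2·0.64 = 3.280.
True-score variance = ρ_H + ρ_E + 2·0.64, so 0.808 = (0.74 + ρ_E + 1.28) / 3.280.
ρ_E = 0.808·3.280 − 0.74 − 1.28 = 0.630.

0.630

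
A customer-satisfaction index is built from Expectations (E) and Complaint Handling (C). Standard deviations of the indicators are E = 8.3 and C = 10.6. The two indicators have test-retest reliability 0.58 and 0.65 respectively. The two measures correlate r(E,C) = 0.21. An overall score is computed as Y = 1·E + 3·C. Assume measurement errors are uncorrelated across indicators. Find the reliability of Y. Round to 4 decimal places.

0.6785

Var(Y) = 8.3² + 3²·10.6² + 2·[3·8.3·10.6·0.21] = 1080.13 + 110.855 = 1190.98.
Because errors are independent across components, Cov(Tᵢ,Tⱼ) = Cov(Xᵢ,Xⱼ); the off-diagonal part of the true-score variance is the same as above.
True-score variance = [8.3²·0.58 + 3²·10.6²·0.65] + 110.855 = 697.262 + 110.855 = 808.117.
Reliability = 808.117 / 1190.98 = 0.6785.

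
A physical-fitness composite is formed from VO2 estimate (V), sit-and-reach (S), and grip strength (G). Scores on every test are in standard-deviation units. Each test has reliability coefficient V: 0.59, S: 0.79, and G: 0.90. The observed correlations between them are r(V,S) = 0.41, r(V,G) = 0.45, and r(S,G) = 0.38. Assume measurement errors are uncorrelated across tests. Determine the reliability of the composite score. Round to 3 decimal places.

0.869

Var(V+S+G) = 3 + 2·[0.41 + 0.45 + 0.38] = 3 + 2.48 = 5.48.
With uncorrelated errors the cross-covariances are all true-score covariance, so they carry over unchanged; only the diagonal terms shrink to ρᵢσᵢ².
True-score variance = [0.59 + 0.79 + 0.90] + 2.48 = 2.28 + 2.48 = 4.76.
Reliability = 4.76 / 5.48 = 0.869.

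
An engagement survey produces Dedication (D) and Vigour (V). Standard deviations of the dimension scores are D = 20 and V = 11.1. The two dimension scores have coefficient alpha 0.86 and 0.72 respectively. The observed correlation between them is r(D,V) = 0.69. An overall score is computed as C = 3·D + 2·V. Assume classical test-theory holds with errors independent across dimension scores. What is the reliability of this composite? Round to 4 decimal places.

0.8918

Var(C) = 3²·20² + 2²·11.1² + 2·[6·20·11.1·0.69] = 4092.84 + 1838.16 = 5931.
Because errors are independent across components, Cov(Tᵢ,Tⱼ) = Cov(Xᵢ,Xⱼ); the off-diagonal part of the true-score variance is the same as above.
True-score variance = [3²·20²·0.86 + 2²·11.1²·0.72] + 1838.16 = 3450.84 + 1838.16 = 5289.
Reliability = 5289 / 5931 = 0.8918.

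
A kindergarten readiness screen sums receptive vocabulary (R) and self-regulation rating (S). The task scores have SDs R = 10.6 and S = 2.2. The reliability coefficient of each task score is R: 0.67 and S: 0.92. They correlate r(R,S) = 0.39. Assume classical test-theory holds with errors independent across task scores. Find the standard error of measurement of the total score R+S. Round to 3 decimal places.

6.121

Var(total) = 117.2 + 18.1896 = 135.39.
True-score variance = 79.734 + 18.1896 = 97.9236, so reliability = 0.7233.
Error variance = 135.39 − 97.9236 = 37.466; SEM = √37.466 = 6.121.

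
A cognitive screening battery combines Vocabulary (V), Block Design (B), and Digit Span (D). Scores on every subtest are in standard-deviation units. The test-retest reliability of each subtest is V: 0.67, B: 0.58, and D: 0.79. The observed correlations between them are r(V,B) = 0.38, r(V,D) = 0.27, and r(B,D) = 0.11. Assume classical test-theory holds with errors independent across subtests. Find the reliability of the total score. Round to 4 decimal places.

0.7876

Var(V+B+D) = 3 + 2·[0.38 + 0.27 + 0.11] = 3 + 1.52 = 4.52.
Under uncorrelated errors the observed covariances equal the true-score covariances, so only the own-variance terms attenuate.
True-score variance = [0.67 + 0.58 + 0.79] + 1.52 = 2.04 + 1.52 = 3.56.
Reliability = 3.56 / 4.52 = 0.7876.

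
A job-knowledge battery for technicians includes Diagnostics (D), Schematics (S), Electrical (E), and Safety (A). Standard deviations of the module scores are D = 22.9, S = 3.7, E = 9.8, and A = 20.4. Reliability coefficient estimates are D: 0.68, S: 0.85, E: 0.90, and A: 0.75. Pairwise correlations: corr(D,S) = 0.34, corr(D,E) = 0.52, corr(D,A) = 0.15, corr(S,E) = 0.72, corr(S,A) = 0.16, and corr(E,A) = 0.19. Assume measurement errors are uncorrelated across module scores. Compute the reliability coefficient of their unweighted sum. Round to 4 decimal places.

0.8265

Var(D+S+E+A) = 22.9² + 3.7² + 9.8² + 20.4² + 2·[22.9·3.7·0.34 + 22.9·9.8·0.52 + 22.9·20.4·0.15 + 3.7·9.8·0.72 + 3.7·20.4·0.16 + 9.8·20.4·0.19] = 1050.3 + 583.499 = 1633.8.
Under uncorrelated errors the observed covariances equal the true-score covariances, so only the own-variance terms attenuate.
True-score variance = [22.9²·0.68 + 3.7²·0.85 + 9.8²·0.90 + 20.4²·0.75] + 583.499 = 766.791 + 583.499 = 1350.29.
Reliability = 1350.29 / 1633.8 = 0.8265.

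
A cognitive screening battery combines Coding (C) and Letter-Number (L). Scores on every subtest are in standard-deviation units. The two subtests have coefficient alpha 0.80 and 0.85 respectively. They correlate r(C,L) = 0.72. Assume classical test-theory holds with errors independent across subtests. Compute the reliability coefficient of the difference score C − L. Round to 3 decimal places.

0.375

Var(C−L) = 1 + 1 − 2·0.72 = 2 − 1.44 = 0.56.
Under uncorrelated errors the observed covariances equal the true-score covariances, so only the own-variance terms attenuate.
True-score variance = [0.80 + 0.85] − 1.44 = 1.65 − 1.44 = 0.21.
Reliability = 0.21 / 0.56 = 0.375.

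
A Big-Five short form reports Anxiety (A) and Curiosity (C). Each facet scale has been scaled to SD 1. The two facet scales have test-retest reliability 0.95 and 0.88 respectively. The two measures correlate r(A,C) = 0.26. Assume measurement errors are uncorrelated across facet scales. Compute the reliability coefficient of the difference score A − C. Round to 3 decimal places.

Var(A−C) = 1 + 1 − 2·0.26 = 2 − 0.52 = 1.48.
With uncorrelated errors the cross-covariances are all true-score covariance, so they carry over unchanged; only the diagonal terms shrink to ρᵢσᵢ².
True-score variance = [0.95 + 0.88] − 0.52 = 1.83 − 0.52 = 1.31.
Reliability = 1.31 / 1.48 = 0.885.

0.885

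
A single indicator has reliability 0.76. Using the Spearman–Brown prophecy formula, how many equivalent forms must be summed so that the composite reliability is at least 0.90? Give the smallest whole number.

k ≥ ρ*(1−ρ₁)/(ρ₁(1−ρ*)) = 0.90·0.24 / (0.76·0.10) = 2.842.
Smallest integer k = 3.

3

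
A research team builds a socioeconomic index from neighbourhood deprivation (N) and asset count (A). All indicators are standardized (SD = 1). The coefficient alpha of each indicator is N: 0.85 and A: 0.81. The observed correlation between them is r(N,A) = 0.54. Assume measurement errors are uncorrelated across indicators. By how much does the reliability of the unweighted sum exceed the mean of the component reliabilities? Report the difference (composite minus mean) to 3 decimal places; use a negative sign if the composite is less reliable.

0.060

Var(sum) = 2 + 1.08 = 3.08; true-score variance = 1.66 + 1.08 = 2.74; composite reliability = 0.8896.
Mean component reliability = 0.8300.
Difference = 0.8896 − 0.8300 = 0.060.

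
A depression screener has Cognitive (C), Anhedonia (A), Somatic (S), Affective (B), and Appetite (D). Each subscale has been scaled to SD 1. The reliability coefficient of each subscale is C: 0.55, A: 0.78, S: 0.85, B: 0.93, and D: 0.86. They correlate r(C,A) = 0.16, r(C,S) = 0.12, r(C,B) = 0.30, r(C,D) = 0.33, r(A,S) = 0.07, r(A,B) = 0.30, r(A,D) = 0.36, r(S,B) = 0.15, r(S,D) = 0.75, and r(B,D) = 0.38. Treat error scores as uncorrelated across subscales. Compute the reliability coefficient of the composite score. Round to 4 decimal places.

Var(C+A+S+B+D) = 5 + 2·[0.16 + 0.12 + 0.30 + 0.33 + 0.07 + 0.30 + 0.36 + 0.15 + 0.75 + 0.38] = 5 + 5.84 = 10.84.
Because errors are independent across components, Cov(Tᵢ,Tⱼ) = Cov(Xᵢ,Xⱼ); the off-diagonal part of the true-score variance is the same as above.
True-score variance = [0.55 + 0.78 + 0.85 + 0.93 + 0.86] + 5.84 = 3.97 + 5.84 = 9.81.
Reliability = 9.81 / 10.84 = 0.9050.

0.9050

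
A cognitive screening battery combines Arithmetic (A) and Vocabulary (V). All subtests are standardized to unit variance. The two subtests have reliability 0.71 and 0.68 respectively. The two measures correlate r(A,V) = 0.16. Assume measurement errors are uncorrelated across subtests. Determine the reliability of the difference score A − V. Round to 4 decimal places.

Var(A−V) = 1 + 1 − 2·0.16 = 2 − 0.32 = 1.68.
Under uncorrelated errors the observed covariances equal the true-score covariances, so only the own-variance terms attenuate.
True-score variance = [0.71 + 0.68] − 0.32 = 1.39 − 0.32 = 1.07.
Reliability = 1.07 / 1.68 = 0.6369.

0.6369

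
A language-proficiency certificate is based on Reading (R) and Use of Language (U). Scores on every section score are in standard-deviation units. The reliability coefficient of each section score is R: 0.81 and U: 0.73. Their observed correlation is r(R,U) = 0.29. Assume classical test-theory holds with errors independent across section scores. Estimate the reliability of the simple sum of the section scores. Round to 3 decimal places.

Var(R+U) = 2 + 2·[0.29] = 2 + 0.58 = 2.58.
Because errors are independent across components, Cov(Tᵢ,Tⱼ) = Cov(Xᵢ,Xⱼ); the off-diagonal part of the true-score variance is the same as above.
True-score variance = [0.81 + 0.73] + 0.58 = 1.54 + 0.58 = 2.12.
Reliability = 2.12 / 2.58 = 0.822.

0.822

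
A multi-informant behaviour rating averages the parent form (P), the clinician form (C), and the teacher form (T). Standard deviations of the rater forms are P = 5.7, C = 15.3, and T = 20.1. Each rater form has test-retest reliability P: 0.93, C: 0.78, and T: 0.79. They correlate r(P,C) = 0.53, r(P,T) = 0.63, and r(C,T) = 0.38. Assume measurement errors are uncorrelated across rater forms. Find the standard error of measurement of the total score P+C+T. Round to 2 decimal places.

Var(total) = 670.59 + 470.524 = 1141.11.
True-score variance = 531.974 + 470.524 = 1002.5, so reliability = 0.8785.
Error variance = 1141.11 − 1002.5 = 138.616; SEM = √138.616 = 11.77.

11.77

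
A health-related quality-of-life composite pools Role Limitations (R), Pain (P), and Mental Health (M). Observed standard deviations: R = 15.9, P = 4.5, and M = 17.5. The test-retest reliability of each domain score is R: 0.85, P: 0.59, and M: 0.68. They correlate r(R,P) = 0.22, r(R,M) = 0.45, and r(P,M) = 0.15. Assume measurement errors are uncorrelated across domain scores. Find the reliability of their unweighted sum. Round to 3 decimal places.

0.837

Var(R+P+M) = 15.9² + 4.5² + 17.5² + 2·[15.9·4.5·0.22 + 15.9·17.5·0.45 + 4.5·17.5·0.15] = 579.31 + 305.532 = 884.842.
Because errors are independent across components, Cov(Tᵢ,Tⱼ) = Cov(Xᵢ,Xⱼ); the off-diagonal part of the true-score variance is the same as above.
True-score variance = [15.9²·0.85 + 4.5²·0.59 + 17.5²·0.68] + 305.532 = 435.086 + 305.532 = 740.618.
Reliability = 740.618 / 884.842 = 0.837.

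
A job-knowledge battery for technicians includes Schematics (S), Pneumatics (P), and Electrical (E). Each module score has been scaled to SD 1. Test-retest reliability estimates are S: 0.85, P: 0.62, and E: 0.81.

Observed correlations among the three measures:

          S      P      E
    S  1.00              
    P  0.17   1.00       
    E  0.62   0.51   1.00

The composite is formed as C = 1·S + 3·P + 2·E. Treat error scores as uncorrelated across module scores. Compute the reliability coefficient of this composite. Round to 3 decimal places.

0.817

Var(C) = 1 + 3² + 2² + 2·[3·0.17 + 2·0.62 + 6·0.51] = 14 + 9.62 = 23.62.
Because errors are independent across components, Cov(Tᵢ,Tⱼ) = Cov(Xᵢ,Xⱼ); the off-diagonal part of the true-score variance is the same as above.
True-score variance = [0.85 + 3²·0.62 + 2²·0.81] + 9.62 = 9.67 + 9.62 = 19.29.
Reliability = 19.29 / 23.62 = 0.817.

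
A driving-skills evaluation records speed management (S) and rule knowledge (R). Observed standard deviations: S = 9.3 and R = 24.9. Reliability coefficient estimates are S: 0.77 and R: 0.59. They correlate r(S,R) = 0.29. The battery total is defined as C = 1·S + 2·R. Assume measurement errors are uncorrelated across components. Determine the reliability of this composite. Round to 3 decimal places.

0.634

Var(C) = 9.3² + 2²·24.9² + 2·[2·9.3·24.9·0.29] = 2566.53 + 268.621 = 2835.15.
Under uncorrelated errors the observed covariances equal the true-score covariances, so only the own-variance terms attenuate.
True-score variance = [9.3²·0.77 + 2²·24.9²·0.59] + 268.621 = 1529.82 + 268.621 = 1798.44.
Reliability = 1798.44 / 2835.15 = 0.634.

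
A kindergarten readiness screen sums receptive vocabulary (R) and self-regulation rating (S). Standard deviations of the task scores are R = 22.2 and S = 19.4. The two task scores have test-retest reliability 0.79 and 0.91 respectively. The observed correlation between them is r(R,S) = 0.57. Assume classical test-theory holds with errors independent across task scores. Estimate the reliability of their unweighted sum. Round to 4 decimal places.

Var(R+S) = 22.2² + 19.4² + 2·[22.2·19.4·0.57] = 869.2 + 490.975 = 1360.18.
Under uncorrelated errors the observed covariances equal the true-score covariances, so only the own-variance terms attenuate.
True-score variance = [22.2²·0.79 + 19.4²·0.91] + 490.975 = 731.831 + 490.975 = 1222.81.
Reliability = 1222.81 / 1360.18 = 0.8990.

0.8990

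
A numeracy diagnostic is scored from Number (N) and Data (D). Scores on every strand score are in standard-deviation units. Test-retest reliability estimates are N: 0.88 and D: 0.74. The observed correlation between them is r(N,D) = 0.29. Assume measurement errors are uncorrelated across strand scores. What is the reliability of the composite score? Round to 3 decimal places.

Var(N+D) = 2 + 2·[0.29] = 2 + 0.58 = 2.58.
Because errors are independent across components, Cov(Tᵢ,Tⱼ) = Cov(Xᵢ,Xⱼ); the off-diagonal part of the true-score variance is the same as above.
True-score variance = [0.88 + 0.74] + 0.58 = 1.62 + 0.58 = 2.2.
Reliability = 2.2 / 2.58 = 0.853.

0.853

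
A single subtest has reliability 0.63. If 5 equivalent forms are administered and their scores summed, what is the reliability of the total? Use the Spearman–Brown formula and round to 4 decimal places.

ρ_k = kρ / (1 + (k−1)ρ) = 5·0.63 / (1 + 4·0.63) = 3.150 / 3.520 = 0.8949.

0.8949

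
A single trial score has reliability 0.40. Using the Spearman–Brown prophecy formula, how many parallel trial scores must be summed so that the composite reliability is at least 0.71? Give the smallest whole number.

k ≥ ρ*(1−ρ₁)/(ρ₁(1−ρ*)) = 0.71·0.60 / (0.40·0.29) = 3.672.
Smallest integer k = 4.

4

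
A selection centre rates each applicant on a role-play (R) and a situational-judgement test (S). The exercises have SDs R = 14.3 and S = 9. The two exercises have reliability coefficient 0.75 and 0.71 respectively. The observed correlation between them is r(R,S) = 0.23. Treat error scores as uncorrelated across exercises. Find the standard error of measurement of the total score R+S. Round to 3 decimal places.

Var(total) = 285.49 + 59.202 = 344.692.
True-score variance = 210.877 + 59.202 = 270.079, so reliability = 0.7835.
Error variance = 344.692 − 270.079 = 74.6125; SEM = √74.6125 = 8.638.

8.638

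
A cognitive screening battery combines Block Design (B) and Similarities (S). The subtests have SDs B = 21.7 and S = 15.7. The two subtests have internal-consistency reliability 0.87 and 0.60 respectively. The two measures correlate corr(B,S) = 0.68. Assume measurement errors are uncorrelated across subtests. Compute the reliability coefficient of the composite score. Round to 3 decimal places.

0.865

Var(B+S) = 21.7² + 15.7² + 2·[21.7·15.7·0.68] = 717.38 + 463.338 = 1180.72.
Under uncorrelated errors the observed covariances equal the true-score covariances, so only the own-variance terms attenuate.
True-score variance = [21.7²·0.87 + 15.7²·0.60] + 463.338 = 557.568 + 463.338 = 1020.91.
Reliability = 1020.91 / 1180.72 = 0.865.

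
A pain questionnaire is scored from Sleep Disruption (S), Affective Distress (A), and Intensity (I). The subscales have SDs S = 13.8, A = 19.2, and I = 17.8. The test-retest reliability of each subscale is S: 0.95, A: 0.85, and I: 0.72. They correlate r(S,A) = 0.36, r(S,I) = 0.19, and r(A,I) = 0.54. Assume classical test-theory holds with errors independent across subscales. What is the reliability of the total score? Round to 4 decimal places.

Var(S+A+I) = 13.8² + 19.2² + 17.8² + 2·[13.8·19.2·0.36 + 13.8·17.8·0.19 + 19.2·17.8·0.54] = 875.92 + 653.215 = 1529.14.
With uncorrelated errors the cross-covariances are all true-score covariance, so they carry over unchanged; only the diagonal terms shrink to ρᵢσᵢ².
True-score variance = [13.8²·0.95 + 19.2²·0.85 + 17.8²·0.72] + 653.215 = 722.387 + 653.215 = 1375.6.
Reliability = 1375.6 / 1529.14 = 0.8996.

0.8996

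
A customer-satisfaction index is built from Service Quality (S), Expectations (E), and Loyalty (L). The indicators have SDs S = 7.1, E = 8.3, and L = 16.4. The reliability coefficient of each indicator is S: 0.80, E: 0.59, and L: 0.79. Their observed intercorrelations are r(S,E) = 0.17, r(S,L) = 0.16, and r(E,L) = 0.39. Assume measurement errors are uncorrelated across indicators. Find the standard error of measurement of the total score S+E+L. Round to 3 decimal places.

Var(total) = 388.26 + 163.471 = 551.731.
True-score variance = 293.452 + 163.471 = 456.922, so reliability = 0.8282.
Error variance = 551.731 − 456.922 = 94.8085; SEM = √94.8085 = 9.737.

9.737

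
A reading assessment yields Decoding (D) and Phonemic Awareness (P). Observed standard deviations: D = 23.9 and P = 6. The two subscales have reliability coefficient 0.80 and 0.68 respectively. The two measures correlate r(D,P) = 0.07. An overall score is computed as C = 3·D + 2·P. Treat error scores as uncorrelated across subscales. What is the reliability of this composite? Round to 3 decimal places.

Var(C) = 3²·23.9² + 2²·6² + 2·[6·23.9·6·0.07] = 5284.89 + 120.456 = 5405.35.
With uncorrelated errors the cross-covariances are all true-score covariance, so they carry over unchanged; only the diagonal terms shrink to ρᵢσᵢ².
True-score variance = [3²·23.9²·0.80 + 2²·6²·0.68] + 120.456 = 4210.63 + 120.456 = 4331.09.
Reliability = 4331.09 / 5405.35 = 0.801.

0.801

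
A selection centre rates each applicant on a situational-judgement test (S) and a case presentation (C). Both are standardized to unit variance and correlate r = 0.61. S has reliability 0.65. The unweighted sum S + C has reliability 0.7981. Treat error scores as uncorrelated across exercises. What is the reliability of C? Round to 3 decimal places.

Var(S+C) = 2 + 2·0.61 = 3.220.
True-score variance = ρ_S + ρ_C + 2·0.61, so 0.7981 = (0.65 + ρ_C + 1.22) / 3.220.
ρ_C = 0.7981·3.220 − 0.65 − 1.22 = 0.700.

0.700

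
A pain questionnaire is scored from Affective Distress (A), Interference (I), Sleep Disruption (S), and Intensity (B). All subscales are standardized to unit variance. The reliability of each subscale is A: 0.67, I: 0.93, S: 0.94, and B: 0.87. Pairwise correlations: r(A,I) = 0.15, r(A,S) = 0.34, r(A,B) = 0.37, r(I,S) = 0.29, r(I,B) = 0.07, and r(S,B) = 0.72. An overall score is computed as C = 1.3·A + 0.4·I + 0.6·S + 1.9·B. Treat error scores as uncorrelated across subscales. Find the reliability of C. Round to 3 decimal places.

Var(C) = 1.3² + 0.4² + 0.6² + 1.9² + 2·[0.52·0.15 + 0.78·0.34 + 2.47·0.37 + 0.24·0.29 + 0.76·0.07 + 1.14·0.72] = 5.82 + 4.4014 = 10.2214.
With uncorrelated errors the cross-covariances are all true-score covariance, so they carry over unchanged; only the diagonal terms shrink to ρᵢσᵢ².
True-score variance = [1.3²·0.67 + 0.4²·0.93 + 0.6²·0.94 + 1.9²·0.87] + 4.4014 = 4.7602 + 4.4014 = 9.1616.
Reliability = 9.1616 / 10.2214 = 0.896.

0.896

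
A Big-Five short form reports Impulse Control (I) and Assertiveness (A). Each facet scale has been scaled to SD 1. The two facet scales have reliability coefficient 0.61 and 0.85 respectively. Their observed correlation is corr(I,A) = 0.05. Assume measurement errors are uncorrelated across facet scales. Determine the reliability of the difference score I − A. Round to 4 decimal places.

Var(I−A) = 1 + 1 − 2·0.05 = 2 − 0.1 = 1.9.
With uncorrelated errors the cross-covariances are all true-score covariance, so they carry over unchanged; only the diagonal terms shrink to ρᵢσᵢ².
True-score variance = [0.61 + 0.85] − 0.1 = 1.46 − 0.1 = 1.36.
Reliability = 1.36 / 1.9 = 0.7158.

0.7158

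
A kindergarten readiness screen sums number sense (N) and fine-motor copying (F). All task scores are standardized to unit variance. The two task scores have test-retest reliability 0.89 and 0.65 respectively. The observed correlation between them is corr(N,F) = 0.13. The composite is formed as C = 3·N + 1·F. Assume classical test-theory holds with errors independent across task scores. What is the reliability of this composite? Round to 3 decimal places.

Var(C) = 3² + 1 + 2·[3·0.13] = 10 + 0.78 = 10.78.
With uncorrelated errors the cross-covariances are all true-score covariance, so they carry over unchanged; only the diagonal terms shrink to ρᵢσᵢ².
True-score variance = [3²·0.89 + 0.65] + 0.78 = 8.66 + 0.78 = 9.44.
Reliability = 9.44 / 10.78 = 0.876.

0.876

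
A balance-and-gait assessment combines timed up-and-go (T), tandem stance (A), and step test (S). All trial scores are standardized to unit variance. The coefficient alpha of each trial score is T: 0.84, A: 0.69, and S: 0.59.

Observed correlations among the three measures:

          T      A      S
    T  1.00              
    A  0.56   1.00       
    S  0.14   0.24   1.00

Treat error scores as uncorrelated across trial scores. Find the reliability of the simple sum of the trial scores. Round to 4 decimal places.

0.8197

Var(T+A+S) = 3 + 2·[0.56 + 0.14 + 0.24] = 3 + 1.88 = 4.88.
Under uncorrelated errors the observed covariances equal the true-score covariances, so only the own-variance terms attenuate.
True-score variance = [0.84 + 0.69 + 0.59] + 1.88 = 2.12 + 1.88 = 4.
Reliability = 4 / 4.88 = 0.8197.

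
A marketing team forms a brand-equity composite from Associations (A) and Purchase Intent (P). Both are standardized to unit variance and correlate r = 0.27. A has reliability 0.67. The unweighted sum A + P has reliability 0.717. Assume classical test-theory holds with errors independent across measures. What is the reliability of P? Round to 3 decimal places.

0.611

Var(A+P) = 2 + 2·0.27 = 2.540.
True-score variance = ρ_A + ρ_P + 2·0.27, so 0.717 = (0.67 + ρ_P + 0.54) / 2.540.
ρ_P = 0.717·2.540 − 0.67 − 0.54 = 0.611.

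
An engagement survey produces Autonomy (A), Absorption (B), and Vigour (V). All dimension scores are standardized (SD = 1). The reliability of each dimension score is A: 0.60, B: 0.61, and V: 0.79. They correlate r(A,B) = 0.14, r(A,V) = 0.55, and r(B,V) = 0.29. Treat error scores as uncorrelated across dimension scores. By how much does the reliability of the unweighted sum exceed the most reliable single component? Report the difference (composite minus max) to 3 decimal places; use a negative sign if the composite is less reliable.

Var(sum) = 3 + 1.96 = 4.96; true-score variance = 2 + 1.96 = 3.96; composite reliability = 0.7984.
Max component reliability = 0.7900.
Difference = 0.7984 − 0.7900 = 0.008.

0.008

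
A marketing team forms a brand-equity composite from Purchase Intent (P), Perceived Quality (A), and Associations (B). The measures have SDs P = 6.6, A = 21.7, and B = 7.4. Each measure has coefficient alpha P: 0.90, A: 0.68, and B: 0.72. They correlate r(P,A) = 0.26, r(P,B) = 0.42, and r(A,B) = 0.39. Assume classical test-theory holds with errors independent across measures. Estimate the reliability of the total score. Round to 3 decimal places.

Var(P+A+B) = 6.6² + 21.7² + 7.4² + 2·[6.6·21.7·0.26 + 6.6·7.4·0.42 + 21.7·7.4·0.39] = 569.21 + 240.752 = 809.962.
With uncorrelated errors the cross-covariances are all true-score covariance, so they carry over unchanged; only the diagonal terms shrink to ρᵢσᵢ².
True-score variance = [6.6²·0.90 + 21.7²·0.68 + 7.4²·0.72] + 240.752 = 398.836 + 240.752 = 639.589.
Reliability = 639.589 / 809.962 = 0.790.

0.790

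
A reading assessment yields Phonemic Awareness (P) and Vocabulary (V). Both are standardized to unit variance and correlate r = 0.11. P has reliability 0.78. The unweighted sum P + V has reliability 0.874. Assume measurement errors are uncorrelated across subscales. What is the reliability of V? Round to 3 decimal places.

0.940

Var(P+V) = 2 + 2·0.11 = 2.220.
True-score variance = ρ_P + ρ_V + 2·0.11, so 0.874 = (0.78 + ρ_V + 0.22) / 2.220.
ρ_V = 0.874·2.220 − 0.78 − 0.22 = 0.940.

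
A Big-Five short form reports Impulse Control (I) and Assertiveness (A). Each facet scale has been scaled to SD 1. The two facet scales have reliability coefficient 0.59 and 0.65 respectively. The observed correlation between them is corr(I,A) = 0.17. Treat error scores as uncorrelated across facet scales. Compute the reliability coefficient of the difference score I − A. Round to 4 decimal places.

Var(I−A) = 1 + 1 − 2·0.17 = 2 − 0.34 = 1.66.
Under uncorrelated errors the observed covariances equal the true-score covariances, so only the own-variance terms attenuate.
True-score variance = [0.59 + 0.65] − 0.34 = 1.24 − 0.34 = 0.9.
Reliability = 0.9 / 1.66 = 0.5422.

0.5422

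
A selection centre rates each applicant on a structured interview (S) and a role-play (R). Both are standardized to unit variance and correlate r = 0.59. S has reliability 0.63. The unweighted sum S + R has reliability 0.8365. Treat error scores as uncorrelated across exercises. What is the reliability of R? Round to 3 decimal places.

Var(S+R) = 2 + 2·0.59 = 3.180.
True-score variance = ρ_S + ρ_R + 2·0.59, so 0.8365 = (0.63 + ρ_R + 1.18) / 3.180.
ρ_R = 0.8365·3.180 − 0.63 − 1.18 = 0.850.

0.850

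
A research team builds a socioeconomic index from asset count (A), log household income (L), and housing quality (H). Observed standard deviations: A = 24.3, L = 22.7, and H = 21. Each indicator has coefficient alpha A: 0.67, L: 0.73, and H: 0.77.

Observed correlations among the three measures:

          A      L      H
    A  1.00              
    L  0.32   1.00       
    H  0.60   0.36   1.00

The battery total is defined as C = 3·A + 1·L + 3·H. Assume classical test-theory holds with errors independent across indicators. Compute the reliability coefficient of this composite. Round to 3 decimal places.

0.839

Var(C) = 3²·24.3² + 22.7² + 3²·21² + 2·[3·24.3·22.7·0.32 + 9·24.3·21·0.60 + 3·22.7·21·0.36] = 9798.7 + 7600 = 17398.7.
Under uncorrelated errors the observed covariances equal the true-score covariances, so only the own-variance terms attenuate.
True-score variance = [3²·24.3²·0.67 + 22.7²·0.73 + 3²·21²·0.77] + 7600 = 6992.95 + 7600 = 14592.9.
Reliability = 14592.9 / 17398.7 = 0.839.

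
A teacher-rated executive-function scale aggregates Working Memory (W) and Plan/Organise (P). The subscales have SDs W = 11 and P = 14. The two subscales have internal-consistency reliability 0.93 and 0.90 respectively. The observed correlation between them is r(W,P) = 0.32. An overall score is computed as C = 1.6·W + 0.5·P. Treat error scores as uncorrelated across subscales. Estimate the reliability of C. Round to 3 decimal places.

Var(C) = 1.6²·11² + 0.5²·14² + 2·[0.8·11·14·0.32] = 358.76 + 78.848 = 437.608.
Because errors are independent across components, Cov(Tᵢ,Tⱼ) = Cov(Xᵢ,Xⱼ); the off-diagonal part of the true-score variance is the same as above.
True-score variance = [1.6²·11²·0.93 + 0.5²·14²·0.90] + 78.848 = 332.177 + 78.848 = 411.025.
Reliability = 411.025 / 437.608 = 0.939.

0.939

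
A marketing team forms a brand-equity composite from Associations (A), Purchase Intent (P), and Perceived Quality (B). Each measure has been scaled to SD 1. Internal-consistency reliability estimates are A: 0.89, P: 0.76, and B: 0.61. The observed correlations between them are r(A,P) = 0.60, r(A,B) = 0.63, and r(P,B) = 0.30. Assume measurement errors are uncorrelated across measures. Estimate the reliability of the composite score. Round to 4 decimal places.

0.8779

Var(A+P+B) = 3 + 2·[0.60 + 0.63 + 0.30] = 3 + 3.06 = 6.06.
Because errors are independent across components, Cov(Tᵢ,Tⱼ) = Cov(Xᵢ,Xⱼ); the off-diagonal part of the true-score variance is the same as above.
True-score variance = [0.89 + 0.76 + 0.61] + 3.06 = 2.26 + 3.06 = 5.32.
Reliability = 5.32 / 6.06 = 0.8779.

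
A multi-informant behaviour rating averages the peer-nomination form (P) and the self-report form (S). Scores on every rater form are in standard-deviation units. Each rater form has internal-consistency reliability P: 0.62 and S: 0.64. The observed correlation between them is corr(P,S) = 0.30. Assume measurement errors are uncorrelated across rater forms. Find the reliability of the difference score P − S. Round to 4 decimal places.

Var(P−S) = 1 + 1 − 2·0.30 = 2 − 0.6 = 1.4.
Because errors are independent across components, Cov(Tᵢ,Tⱼ) = Cov(Xᵢ,Xⱼ); the off-diagonal part of the true-score variance is the same as above.
True-score variance = [0.62 + 0.64] − 0.6 = 1.26 − 0.6 = 0.66.
Reliability = 0.66 / 1.4 = 0.4714.

0.4714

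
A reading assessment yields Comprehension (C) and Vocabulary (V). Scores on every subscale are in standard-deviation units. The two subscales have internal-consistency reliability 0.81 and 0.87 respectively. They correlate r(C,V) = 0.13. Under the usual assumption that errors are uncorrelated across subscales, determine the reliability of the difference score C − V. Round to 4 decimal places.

Var(C−V) = 1 + 1 − 2·0.13 = 2 − 0.26 = 1.74.
Because errors are independent across components, Cov(Tᵢ,Tⱼ) = Cov(Xᵢ,Xⱼ); the off-diagonal part of the true-score variance is the same as above.
True-score variance = [0.81 + 0.87] − 0.26 = 1.68 − 0.26 = 1.42.
Reliability = 1.42 / 1.74 = 0.8161.

0.8161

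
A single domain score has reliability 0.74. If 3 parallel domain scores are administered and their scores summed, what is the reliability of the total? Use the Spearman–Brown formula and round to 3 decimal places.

0.895

ρ_k = kρ / (1 + (k−1)ρ) = 3·0.74 / (1 + 2·0.74) = 2.220 / 2.480 = 0.895.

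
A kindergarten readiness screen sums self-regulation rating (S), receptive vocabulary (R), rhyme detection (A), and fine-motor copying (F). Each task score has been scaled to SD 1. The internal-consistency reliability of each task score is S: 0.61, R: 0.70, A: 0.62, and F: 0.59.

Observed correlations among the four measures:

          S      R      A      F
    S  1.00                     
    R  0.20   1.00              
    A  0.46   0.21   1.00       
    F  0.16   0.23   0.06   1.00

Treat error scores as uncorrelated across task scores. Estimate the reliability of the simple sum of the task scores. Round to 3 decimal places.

Var(S+R+A+F) = 4 + 2·[0.20 + 0.46 + 0.16 + 0.21 + 0.23 + 0.06] = 4 + 2.64 = 6.64.
Under uncorrelated errors the observed covariances equal the true-score covariances, so only the own-variance terms attenuate.
True-score variance = [0.61 + 0.70 + 0.62 + 0.59] + 2.64 = 2.52 + 2.64 = 5.16.
Reliability = 5.16 / 6.64 = 0.777.

0.777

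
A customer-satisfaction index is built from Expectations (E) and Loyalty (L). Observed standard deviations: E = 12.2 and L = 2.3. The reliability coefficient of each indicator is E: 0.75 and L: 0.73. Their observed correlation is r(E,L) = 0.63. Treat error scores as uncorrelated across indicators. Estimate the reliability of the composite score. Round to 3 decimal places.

0.796

Var(E+L) = 12.2² + 2.3² + 2·[12.2·2.3·0.63] = 154.13 + 35.3556 = 189.486.
With uncorrelated errors the cross-covariances are all true-score covariance, so they carry over unchanged; only the diagonal terms shrink to ρᵢσᵢ².
True-score variance = [12.2²·0.75 + 2.3²·0.73] + 35.3556 = 115.492 + 35.3556 = 150.847.
Reliability = 150.847 / 189.486 = 0.796.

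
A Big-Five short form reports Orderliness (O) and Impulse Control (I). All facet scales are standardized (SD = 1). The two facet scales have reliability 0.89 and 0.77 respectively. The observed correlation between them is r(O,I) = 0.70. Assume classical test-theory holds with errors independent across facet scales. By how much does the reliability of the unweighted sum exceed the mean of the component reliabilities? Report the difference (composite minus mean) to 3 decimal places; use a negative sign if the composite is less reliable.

0.070

Var(sum) = 2 + 1.4 = 3.4; true-score variance = 1.66 + 1.4 = 3.06; composite reliability = 0.9000.
Mean component reliability = 0.8300.
Difference = 0.9000 − 0.8300 = 0.070.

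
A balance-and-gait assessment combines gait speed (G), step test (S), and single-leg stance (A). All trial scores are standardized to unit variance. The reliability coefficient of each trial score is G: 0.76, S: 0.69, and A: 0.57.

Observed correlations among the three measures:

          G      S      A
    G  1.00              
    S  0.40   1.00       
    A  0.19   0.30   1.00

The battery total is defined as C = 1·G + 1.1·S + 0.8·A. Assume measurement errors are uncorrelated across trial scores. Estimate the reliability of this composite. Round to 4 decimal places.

Var(C) = 1 + 1.1² + 0.8² + 2·[1.1·0.40 + 0.8·0.19 + 0.88·0.30] = 2.85 + 1.712 = 4.562.
Under uncorrelated errors the observed covariances equal the true-score covariances, so only the own-variance terms attenuate.
True-score variance = [0.76 + 1.1²·0.69 + 0.8²·0.57] + 1.712 = 1.9597 + 1.712 = 3.6717.
Reliability = 3.6717 / 4.562 = 0.8048.

0.8048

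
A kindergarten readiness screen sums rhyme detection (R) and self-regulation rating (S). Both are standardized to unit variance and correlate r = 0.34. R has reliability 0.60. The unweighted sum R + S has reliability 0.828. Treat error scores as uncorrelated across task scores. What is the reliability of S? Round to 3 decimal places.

0.939

Var(R+S) = 2 + 2·0.34 = 2.680.
True-score variance = ρ_R + ρ_S + 2·0.34, so 0.828 = (0.60 + ρ_S + 0.68) / 2.680.
ρ_S = 0.828·2.680 − 0.60 − 0.68 = 0.939.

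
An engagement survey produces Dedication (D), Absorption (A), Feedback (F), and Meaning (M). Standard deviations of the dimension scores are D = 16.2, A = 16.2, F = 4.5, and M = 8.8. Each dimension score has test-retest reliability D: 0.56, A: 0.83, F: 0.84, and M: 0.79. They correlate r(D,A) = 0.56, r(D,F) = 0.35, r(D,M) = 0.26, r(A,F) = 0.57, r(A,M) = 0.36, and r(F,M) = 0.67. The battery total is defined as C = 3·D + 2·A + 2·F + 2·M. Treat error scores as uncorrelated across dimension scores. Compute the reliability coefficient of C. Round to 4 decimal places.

Var(C) = 3²·16.2² + 2²·16.2² + 2²·4.5² + 2²·8.8² + 2·[6·16.2·16.2·0.56 + 6·16.2·4.5·0.35 + 6·16.2·8.8·0.26 + 4·16.2·4.5·0.57 + 4·16.2·8.8·0.36 + 4·4.5·8.8·0.67] = 3802.48 + 3469.82 = 7272.3.
Because errors are independent across components, Cov(Tᵢ,Tⱼ) = Cov(Xᵢ,Xⱼ); the off-diagonal part of the true-score variance is the same as above.
True-score variance = [3²·16.2²·0.56 + 2²·16.2²·0.83 + 2²·4.5²·0.84 + 2²·8.8²·0.79] + 3469.82 = 2506.75 + 3469.82 = 5976.57.
Reliability = 5976.57 / 7272.3 = 0.8218.

0.8218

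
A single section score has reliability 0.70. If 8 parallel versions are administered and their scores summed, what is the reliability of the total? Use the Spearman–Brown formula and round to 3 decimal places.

0.949

ρ_k = kρ / (1 + (k−1)ρ) = 8·0.70 / (1 + 7·0.70) = 5.600 / 5.900 = 0.949.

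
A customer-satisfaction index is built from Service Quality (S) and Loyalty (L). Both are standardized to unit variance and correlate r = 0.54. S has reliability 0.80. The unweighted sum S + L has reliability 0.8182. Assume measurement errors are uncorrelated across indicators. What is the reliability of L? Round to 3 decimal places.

Var(S+L) = 2 + 2·0.54 = 3.080.
True-score variance = ρ_S + ρ_L + 2·0.54, so 0.8182 = (0.80 + ρ_L + 1.08) / 3.080.
ρ_L = 0.8182·3.080 − 0.80 − 1.08 = 0.640.

0.640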